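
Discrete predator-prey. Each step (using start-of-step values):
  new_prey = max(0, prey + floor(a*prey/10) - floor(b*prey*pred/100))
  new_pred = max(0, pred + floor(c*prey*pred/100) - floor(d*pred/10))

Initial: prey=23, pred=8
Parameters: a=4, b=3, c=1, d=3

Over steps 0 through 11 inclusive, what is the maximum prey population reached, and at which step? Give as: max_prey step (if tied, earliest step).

Step 1: prey: 23+9-5=27; pred: 8+1-2=7
Step 2: prey: 27+10-5=32; pred: 7+1-2=6
Step 3: prey: 32+12-5=39; pred: 6+1-1=6
Step 4: prey: 39+15-7=47; pred: 6+2-1=7
Step 5: prey: 47+18-9=56; pred: 7+3-2=8
Step 6: prey: 56+22-13=65; pred: 8+4-2=10
Step 7: prey: 65+26-19=72; pred: 10+6-3=13
Step 8: prey: 72+28-28=72; pred: 13+9-3=19
Step 9: prey: 72+28-41=59; pred: 19+13-5=27
Step 10: prey: 59+23-47=35; pred: 27+15-8=34
Step 11: prey: 35+14-35=14; pred: 34+11-10=35
Max prey = 72 at step 7

Answer: 72 7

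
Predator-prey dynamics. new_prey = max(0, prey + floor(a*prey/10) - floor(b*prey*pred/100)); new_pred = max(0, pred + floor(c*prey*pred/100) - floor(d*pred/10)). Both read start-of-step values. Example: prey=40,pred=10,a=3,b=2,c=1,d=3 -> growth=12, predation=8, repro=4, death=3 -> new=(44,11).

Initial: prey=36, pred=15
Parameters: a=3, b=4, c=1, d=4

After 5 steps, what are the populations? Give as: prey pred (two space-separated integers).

Answer: 13 5

Derivation:
Step 1: prey: 36+10-21=25; pred: 15+5-6=14
Step 2: prey: 25+7-14=18; pred: 14+3-5=12
Step 3: prey: 18+5-8=15; pred: 12+2-4=10
Step 4: prey: 15+4-6=13; pred: 10+1-4=7
Step 5: prey: 13+3-3=13; pred: 7+0-2=5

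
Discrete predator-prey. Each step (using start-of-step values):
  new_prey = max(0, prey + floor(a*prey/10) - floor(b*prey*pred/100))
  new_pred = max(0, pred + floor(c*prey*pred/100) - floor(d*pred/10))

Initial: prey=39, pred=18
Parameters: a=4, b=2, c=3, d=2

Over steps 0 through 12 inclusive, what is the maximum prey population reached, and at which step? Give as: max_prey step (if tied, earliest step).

Step 1: prey: 39+15-14=40; pred: 18+21-3=36
Step 2: prey: 40+16-28=28; pred: 36+43-7=72
Step 3: prey: 28+11-40=0; pred: 72+60-14=118
Step 4: prey: 0+0-0=0; pred: 118+0-23=95
Step 5: prey: 0+0-0=0; pred: 95+0-19=76
Step 6: prey: 0+0-0=0; pred: 76+0-15=61
Step 7: prey: 0+0-0=0; pred: 61+0-12=49
Step 8: prey: 0+0-0=0; pred: 49+0-9=40
Step 9: prey: 0+0-0=0; pred: 40+0-8=32
Step 10: prey: 0+0-0=0; pred: 32+0-6=26
Step 11: prey: 0+0-0=0; pred: 26+0-5=21
Step 12: prey: 0+0-0=0; pred: 21+0-4=17
Max prey = 40 at step 1

Answer: 40 1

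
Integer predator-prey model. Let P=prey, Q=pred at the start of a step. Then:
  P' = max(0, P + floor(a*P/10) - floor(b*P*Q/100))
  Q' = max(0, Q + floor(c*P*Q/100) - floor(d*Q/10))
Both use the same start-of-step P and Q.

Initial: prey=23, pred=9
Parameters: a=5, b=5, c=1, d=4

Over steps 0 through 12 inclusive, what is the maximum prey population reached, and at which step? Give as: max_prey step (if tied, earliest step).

Answer: 108 9

Derivation:
Step 1: prey: 23+11-10=24; pred: 9+2-3=8
Step 2: prey: 24+12-9=27; pred: 8+1-3=6
Step 3: prey: 27+13-8=32; pred: 6+1-2=5
Step 4: prey: 32+16-8=40; pred: 5+1-2=4
Step 5: prey: 40+20-8=52; pred: 4+1-1=4
Step 6: prey: 52+26-10=68; pred: 4+2-1=5
Step 7: prey: 68+34-17=85; pred: 5+3-2=6
Step 8: prey: 85+42-25=102; pred: 6+5-2=9
Step 9: prey: 102+51-45=108; pred: 9+9-3=15
Step 10: prey: 108+54-81=81; pred: 15+16-6=25
Step 11: prey: 81+40-101=20; pred: 25+20-10=35
Step 12: prey: 20+10-35=0; pred: 35+7-14=28
Max prey = 108 at step 9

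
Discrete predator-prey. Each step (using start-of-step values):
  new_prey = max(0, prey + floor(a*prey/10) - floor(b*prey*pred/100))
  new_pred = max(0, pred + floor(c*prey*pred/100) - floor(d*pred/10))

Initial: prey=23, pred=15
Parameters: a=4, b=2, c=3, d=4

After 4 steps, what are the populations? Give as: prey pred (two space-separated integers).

Answer: 15 48

Derivation:
Step 1: prey: 23+9-6=26; pred: 15+10-6=19
Step 2: prey: 26+10-9=27; pred: 19+14-7=26
Step 3: prey: 27+10-14=23; pred: 26+21-10=37
Step 4: prey: 23+9-17=15; pred: 37+25-14=48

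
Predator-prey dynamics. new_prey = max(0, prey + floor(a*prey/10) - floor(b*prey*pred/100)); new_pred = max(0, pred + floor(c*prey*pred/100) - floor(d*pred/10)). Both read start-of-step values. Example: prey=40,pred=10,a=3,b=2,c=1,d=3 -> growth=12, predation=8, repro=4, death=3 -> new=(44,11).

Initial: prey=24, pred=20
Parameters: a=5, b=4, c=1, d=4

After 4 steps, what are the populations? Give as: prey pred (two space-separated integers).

Step 1: prey: 24+12-19=17; pred: 20+4-8=16
Step 2: prey: 17+8-10=15; pred: 16+2-6=12
Step 3: prey: 15+7-7=15; pred: 12+1-4=9
Step 4: prey: 15+7-5=17; pred: 9+1-3=7

Answer: 17 7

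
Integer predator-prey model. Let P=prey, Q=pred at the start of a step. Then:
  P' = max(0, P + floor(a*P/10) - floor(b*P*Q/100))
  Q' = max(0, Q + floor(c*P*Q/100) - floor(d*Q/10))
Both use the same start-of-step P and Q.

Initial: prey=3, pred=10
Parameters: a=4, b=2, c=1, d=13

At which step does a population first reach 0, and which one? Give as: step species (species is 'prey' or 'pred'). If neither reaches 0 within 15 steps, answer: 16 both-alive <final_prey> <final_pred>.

Answer: 1 pred

Derivation:
Step 1: prey: 3+1-0=4; pred: 10+0-13=0
First extinction: pred at step 1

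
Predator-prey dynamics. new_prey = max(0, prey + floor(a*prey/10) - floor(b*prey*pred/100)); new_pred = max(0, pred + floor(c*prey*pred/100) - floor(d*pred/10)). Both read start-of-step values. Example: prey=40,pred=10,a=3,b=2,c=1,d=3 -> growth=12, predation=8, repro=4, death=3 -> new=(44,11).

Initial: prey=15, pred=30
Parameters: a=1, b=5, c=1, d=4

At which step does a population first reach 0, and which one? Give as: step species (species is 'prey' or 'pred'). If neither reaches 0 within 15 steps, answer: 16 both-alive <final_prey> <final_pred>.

Answer: 1 prey

Derivation:
Step 1: prey: 15+1-22=0; pred: 30+4-12=22
First extinction: prey at step 1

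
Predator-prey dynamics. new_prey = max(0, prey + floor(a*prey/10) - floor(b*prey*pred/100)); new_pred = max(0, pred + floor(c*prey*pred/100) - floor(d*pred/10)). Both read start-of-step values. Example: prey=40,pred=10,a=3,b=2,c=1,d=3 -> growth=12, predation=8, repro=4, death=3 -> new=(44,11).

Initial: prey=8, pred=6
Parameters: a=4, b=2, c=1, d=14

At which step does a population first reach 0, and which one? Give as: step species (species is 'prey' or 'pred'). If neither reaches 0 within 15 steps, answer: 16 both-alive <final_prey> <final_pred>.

Step 1: prey: 8+3-0=11; pred: 6+0-8=0
First extinction: pred at step 1

Answer: 1 pred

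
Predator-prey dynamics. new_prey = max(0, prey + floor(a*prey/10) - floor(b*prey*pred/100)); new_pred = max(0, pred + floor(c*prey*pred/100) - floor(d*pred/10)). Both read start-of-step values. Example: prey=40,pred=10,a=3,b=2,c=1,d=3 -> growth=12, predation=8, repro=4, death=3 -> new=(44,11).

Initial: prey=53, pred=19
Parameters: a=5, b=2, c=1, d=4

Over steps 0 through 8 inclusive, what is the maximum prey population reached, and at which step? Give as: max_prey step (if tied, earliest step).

Answer: 63 2

Derivation:
Step 1: prey: 53+26-20=59; pred: 19+10-7=22
Step 2: prey: 59+29-25=63; pred: 22+12-8=26
Step 3: prey: 63+31-32=62; pred: 26+16-10=32
Step 4: prey: 62+31-39=54; pred: 32+19-12=39
Step 5: prey: 54+27-42=39; pred: 39+21-15=45
Step 6: prey: 39+19-35=23; pred: 45+17-18=44
Step 7: prey: 23+11-20=14; pred: 44+10-17=37
Step 8: prey: 14+7-10=11; pred: 37+5-14=28
Max prey = 63 at step 2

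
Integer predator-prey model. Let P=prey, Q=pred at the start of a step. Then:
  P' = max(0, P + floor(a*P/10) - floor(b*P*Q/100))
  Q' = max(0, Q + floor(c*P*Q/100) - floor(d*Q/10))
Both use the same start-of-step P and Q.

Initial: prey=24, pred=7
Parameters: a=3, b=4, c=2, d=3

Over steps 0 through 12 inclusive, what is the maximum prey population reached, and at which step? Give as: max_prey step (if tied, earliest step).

Answer: 25 1

Derivation:
Step 1: prey: 24+7-6=25; pred: 7+3-2=8
Step 2: prey: 25+7-8=24; pred: 8+4-2=10
Step 3: prey: 24+7-9=22; pred: 10+4-3=11
Step 4: prey: 22+6-9=19; pred: 11+4-3=12
Step 5: prey: 19+5-9=15; pred: 12+4-3=13
Step 6: prey: 15+4-7=12; pred: 13+3-3=13
Step 7: prey: 12+3-6=9; pred: 13+3-3=13
Step 8: prey: 9+2-4=7; pred: 13+2-3=12
Step 9: prey: 7+2-3=6; pred: 12+1-3=10
Step 10: prey: 6+1-2=5; pred: 10+1-3=8
Step 11: prey: 5+1-1=5; pred: 8+0-2=6
Step 12: prey: 5+1-1=5; pred: 6+0-1=5
Max prey = 25 at step 1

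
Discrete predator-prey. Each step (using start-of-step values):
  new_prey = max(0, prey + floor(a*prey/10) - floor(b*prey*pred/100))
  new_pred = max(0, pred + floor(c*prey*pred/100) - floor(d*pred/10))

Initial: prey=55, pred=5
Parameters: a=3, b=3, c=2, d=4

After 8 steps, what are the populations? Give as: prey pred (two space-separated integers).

Answer: 0 12

Derivation:
Step 1: prey: 55+16-8=63; pred: 5+5-2=8
Step 2: prey: 63+18-15=66; pred: 8+10-3=15
Step 3: prey: 66+19-29=56; pred: 15+19-6=28
Step 4: prey: 56+16-47=25; pred: 28+31-11=48
Step 5: prey: 25+7-36=0; pred: 48+24-19=53
Step 6: prey: 0+0-0=0; pred: 53+0-21=32
Step 7: prey: 0+0-0=0; pred: 32+0-12=20
Step 8: prey: 0+0-0=0; pred: 20+0-8=12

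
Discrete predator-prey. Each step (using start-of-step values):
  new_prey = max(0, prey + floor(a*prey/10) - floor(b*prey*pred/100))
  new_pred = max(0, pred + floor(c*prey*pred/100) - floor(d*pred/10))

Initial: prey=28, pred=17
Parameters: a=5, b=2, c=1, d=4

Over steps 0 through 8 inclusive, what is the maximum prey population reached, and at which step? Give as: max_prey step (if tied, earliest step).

Step 1: prey: 28+14-9=33; pred: 17+4-6=15
Step 2: prey: 33+16-9=40; pred: 15+4-6=13
Step 3: prey: 40+20-10=50; pred: 13+5-5=13
Step 4: prey: 50+25-13=62; pred: 13+6-5=14
Step 5: prey: 62+31-17=76; pred: 14+8-5=17
Step 6: prey: 76+38-25=89; pred: 17+12-6=23
Step 7: prey: 89+44-40=93; pred: 23+20-9=34
Step 8: prey: 93+46-63=76; pred: 34+31-13=52
Max prey = 93 at step 7

Answer: 93 7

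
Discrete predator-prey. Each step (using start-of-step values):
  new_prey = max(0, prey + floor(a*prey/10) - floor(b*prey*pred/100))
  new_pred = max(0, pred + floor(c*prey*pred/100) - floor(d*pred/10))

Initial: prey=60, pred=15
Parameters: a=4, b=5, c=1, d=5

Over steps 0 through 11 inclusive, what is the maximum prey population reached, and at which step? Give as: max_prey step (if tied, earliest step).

Step 1: prey: 60+24-45=39; pred: 15+9-7=17
Step 2: prey: 39+15-33=21; pred: 17+6-8=15
Step 3: prey: 21+8-15=14; pred: 15+3-7=11
Step 4: prey: 14+5-7=12; pred: 11+1-5=7
Step 5: prey: 12+4-4=12; pred: 7+0-3=4
Step 6: prey: 12+4-2=14; pred: 4+0-2=2
Step 7: prey: 14+5-1=18; pred: 2+0-1=1
Step 8: prey: 18+7-0=25; pred: 1+0-0=1
Step 9: prey: 25+10-1=34; pred: 1+0-0=1
Step 10: prey: 34+13-1=46; pred: 1+0-0=1
Step 11: prey: 46+18-2=62; pred: 1+0-0=1
Max prey = 62 at step 11

Answer: 62 11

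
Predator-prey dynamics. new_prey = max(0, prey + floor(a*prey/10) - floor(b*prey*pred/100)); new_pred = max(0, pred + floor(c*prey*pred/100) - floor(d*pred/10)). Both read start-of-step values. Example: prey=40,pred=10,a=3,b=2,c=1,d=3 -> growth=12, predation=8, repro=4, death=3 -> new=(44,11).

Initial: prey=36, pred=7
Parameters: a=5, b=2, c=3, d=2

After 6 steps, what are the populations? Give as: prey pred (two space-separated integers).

Step 1: prey: 36+18-5=49; pred: 7+7-1=13
Step 2: prey: 49+24-12=61; pred: 13+19-2=30
Step 3: prey: 61+30-36=55; pred: 30+54-6=78
Step 4: prey: 55+27-85=0; pred: 78+128-15=191
Step 5: prey: 0+0-0=0; pred: 191+0-38=153
Step 6: prey: 0+0-0=0; pred: 153+0-30=123

Answer: 0 123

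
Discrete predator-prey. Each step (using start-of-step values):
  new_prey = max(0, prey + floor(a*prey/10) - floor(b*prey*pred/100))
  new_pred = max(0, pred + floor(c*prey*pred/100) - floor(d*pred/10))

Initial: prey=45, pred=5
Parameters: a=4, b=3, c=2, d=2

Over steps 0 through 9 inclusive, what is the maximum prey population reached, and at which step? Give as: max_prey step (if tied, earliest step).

Answer: 66 2

Derivation:
Step 1: prey: 45+18-6=57; pred: 5+4-1=8
Step 2: prey: 57+22-13=66; pred: 8+9-1=16
Step 3: prey: 66+26-31=61; pred: 16+21-3=34
Step 4: prey: 61+24-62=23; pred: 34+41-6=69
Step 5: prey: 23+9-47=0; pred: 69+31-13=87
Step 6: prey: 0+0-0=0; pred: 87+0-17=70
Step 7: prey: 0+0-0=0; pred: 70+0-14=56
Step 8: prey: 0+0-0=0; pred: 56+0-11=45
Step 9: prey: 0+0-0=0; pred: 45+0-9=36
Max prey = 66 at step 2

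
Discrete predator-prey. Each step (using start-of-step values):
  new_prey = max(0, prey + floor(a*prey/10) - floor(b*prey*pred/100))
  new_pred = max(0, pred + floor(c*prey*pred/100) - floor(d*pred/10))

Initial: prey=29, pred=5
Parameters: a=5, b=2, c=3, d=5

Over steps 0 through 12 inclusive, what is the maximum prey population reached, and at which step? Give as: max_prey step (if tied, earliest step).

Step 1: prey: 29+14-2=41; pred: 5+4-2=7
Step 2: prey: 41+20-5=56; pred: 7+8-3=12
Step 3: prey: 56+28-13=71; pred: 12+20-6=26
Step 4: prey: 71+35-36=70; pred: 26+55-13=68
Step 5: prey: 70+35-95=10; pred: 68+142-34=176
Step 6: prey: 10+5-35=0; pred: 176+52-88=140
Step 7: prey: 0+0-0=0; pred: 140+0-70=70
Step 8: prey: 0+0-0=0; pred: 70+0-35=35
Step 9: prey: 0+0-0=0; pred: 35+0-17=18
Step 10: prey: 0+0-0=0; pred: 18+0-9=9
Step 11: prey: 0+0-0=0; pred: 9+0-4=5
Step 12: prey: 0+0-0=0; pred: 5+0-2=3
Max prey = 71 at step 3

Answer: 71 3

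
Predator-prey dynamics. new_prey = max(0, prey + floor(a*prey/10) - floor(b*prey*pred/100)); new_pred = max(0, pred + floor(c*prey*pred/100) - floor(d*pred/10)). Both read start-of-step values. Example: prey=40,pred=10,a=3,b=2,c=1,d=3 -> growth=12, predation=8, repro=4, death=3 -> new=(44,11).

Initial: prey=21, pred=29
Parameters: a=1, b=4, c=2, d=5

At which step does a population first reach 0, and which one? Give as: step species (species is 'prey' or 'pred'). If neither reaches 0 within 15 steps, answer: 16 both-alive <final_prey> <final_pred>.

Answer: 1 prey

Derivation:
Step 1: prey: 21+2-24=0; pred: 29+12-14=27
First extinction: prey at step 1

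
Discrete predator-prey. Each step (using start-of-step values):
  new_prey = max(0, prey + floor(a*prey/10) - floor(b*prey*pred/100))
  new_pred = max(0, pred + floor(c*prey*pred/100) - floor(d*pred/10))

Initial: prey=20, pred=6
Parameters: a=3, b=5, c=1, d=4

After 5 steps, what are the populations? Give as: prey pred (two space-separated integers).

Answer: 31 2

Derivation:
Step 1: prey: 20+6-6=20; pred: 6+1-2=5
Step 2: prey: 20+6-5=21; pred: 5+1-2=4
Step 3: prey: 21+6-4=23; pred: 4+0-1=3
Step 4: prey: 23+6-3=26; pred: 3+0-1=2
Step 5: prey: 26+7-2=31; pred: 2+0-0=2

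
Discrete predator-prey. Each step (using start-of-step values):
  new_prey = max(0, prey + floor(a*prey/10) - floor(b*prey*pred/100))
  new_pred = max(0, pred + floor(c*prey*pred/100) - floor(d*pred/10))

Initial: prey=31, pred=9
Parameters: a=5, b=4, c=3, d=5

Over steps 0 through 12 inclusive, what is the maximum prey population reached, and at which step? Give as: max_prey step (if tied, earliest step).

Step 1: prey: 31+15-11=35; pred: 9+8-4=13
Step 2: prey: 35+17-18=34; pred: 13+13-6=20
Step 3: prey: 34+17-27=24; pred: 20+20-10=30
Step 4: prey: 24+12-28=8; pred: 30+21-15=36
Step 5: prey: 8+4-11=1; pred: 36+8-18=26
Step 6: prey: 1+0-1=0; pred: 26+0-13=13
Step 7: prey: 0+0-0=0; pred: 13+0-6=7
Step 8: prey: 0+0-0=0; pred: 7+0-3=4
Step 9: prey: 0+0-0=0; pred: 4+0-2=2
Step 10: prey: 0+0-0=0; pred: 2+0-1=1
Step 11: prey: 0+0-0=0; pred: 1+0-0=1
Step 12: prey: 0+0-0=0; pred: 1+0-0=1
Max prey = 35 at step 1

Answer: 35 1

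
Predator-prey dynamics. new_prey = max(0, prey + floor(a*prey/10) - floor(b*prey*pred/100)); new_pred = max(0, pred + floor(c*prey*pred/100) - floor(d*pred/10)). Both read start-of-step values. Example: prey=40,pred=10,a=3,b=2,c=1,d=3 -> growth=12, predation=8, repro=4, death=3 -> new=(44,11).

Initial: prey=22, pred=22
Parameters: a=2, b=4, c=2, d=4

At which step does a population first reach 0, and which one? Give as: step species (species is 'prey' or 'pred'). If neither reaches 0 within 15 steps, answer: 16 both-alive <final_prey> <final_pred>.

Step 1: prey: 22+4-19=7; pred: 22+9-8=23
Step 2: prey: 7+1-6=2; pred: 23+3-9=17
Step 3: prey: 2+0-1=1; pred: 17+0-6=11
Step 4: prey: 1+0-0=1; pred: 11+0-4=7
Step 5: prey: 1+0-0=1; pred: 7+0-2=5
Step 6: prey: 1+0-0=1; pred: 5+0-2=3
Step 7: prey: 1+0-0=1; pred: 3+0-1=2
Step 8: prey: 1+0-0=1; pred: 2+0-0=2
Steps 9-15: state stable at prey=1, pred=2 (no change)
No extinction within 15 steps

Answer: 16 both-alive 1 2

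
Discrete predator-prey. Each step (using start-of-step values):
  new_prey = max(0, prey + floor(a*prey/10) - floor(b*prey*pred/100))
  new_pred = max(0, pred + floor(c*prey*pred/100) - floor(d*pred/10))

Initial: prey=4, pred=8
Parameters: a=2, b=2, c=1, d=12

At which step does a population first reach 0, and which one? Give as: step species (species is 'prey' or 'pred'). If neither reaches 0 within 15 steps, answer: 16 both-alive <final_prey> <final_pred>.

Answer: 1 pred

Derivation:
Step 1: prey: 4+0-0=4; pred: 8+0-9=0
First extinction: pred at step 1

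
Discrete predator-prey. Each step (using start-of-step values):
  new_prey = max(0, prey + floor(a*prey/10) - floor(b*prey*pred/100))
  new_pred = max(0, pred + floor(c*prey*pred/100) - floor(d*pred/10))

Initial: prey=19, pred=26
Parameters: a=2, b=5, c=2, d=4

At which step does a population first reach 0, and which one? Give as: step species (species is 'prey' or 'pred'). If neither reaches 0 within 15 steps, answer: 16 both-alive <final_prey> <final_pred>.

Answer: 1 prey

Derivation:
Step 1: prey: 19+3-24=0; pred: 26+9-10=25
First extinction: prey at step 1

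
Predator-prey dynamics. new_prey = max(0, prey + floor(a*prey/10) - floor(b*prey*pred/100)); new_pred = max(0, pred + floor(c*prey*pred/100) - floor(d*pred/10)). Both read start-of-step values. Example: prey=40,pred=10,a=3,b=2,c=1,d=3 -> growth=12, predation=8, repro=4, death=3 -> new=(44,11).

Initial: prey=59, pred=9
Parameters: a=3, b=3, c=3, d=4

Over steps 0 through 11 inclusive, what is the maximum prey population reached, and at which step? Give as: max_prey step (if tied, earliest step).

Answer: 61 1

Derivation:
Step 1: prey: 59+17-15=61; pred: 9+15-3=21
Step 2: prey: 61+18-38=41; pred: 21+38-8=51
Step 3: prey: 41+12-62=0; pred: 51+62-20=93
Step 4: prey: 0+0-0=0; pred: 93+0-37=56
Step 5: prey: 0+0-0=0; pred: 56+0-22=34
Step 6: prey: 0+0-0=0; pred: 34+0-13=21
Step 7: prey: 0+0-0=0; pred: 21+0-8=13
Step 8: prey: 0+0-0=0; pred: 13+0-5=8
Step 9: prey: 0+0-0=0; pred: 8+0-3=5
Step 10: prey: 0+0-0=0; pred: 5+0-2=3
Step 11: prey: 0+0-0=0; pred: 3+0-1=2
Max prey = 61 at step 1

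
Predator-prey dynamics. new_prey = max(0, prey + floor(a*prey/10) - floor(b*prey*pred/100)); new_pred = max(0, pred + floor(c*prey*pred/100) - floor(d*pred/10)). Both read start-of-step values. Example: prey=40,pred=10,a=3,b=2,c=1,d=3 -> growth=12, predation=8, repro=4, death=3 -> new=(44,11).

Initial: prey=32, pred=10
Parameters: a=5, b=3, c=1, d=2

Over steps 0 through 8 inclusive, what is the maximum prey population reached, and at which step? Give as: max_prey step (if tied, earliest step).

Answer: 54 4

Derivation:
Step 1: prey: 32+16-9=39; pred: 10+3-2=11
Step 2: prey: 39+19-12=46; pred: 11+4-2=13
Step 3: prey: 46+23-17=52; pred: 13+5-2=16
Step 4: prey: 52+26-24=54; pred: 16+8-3=21
Step 5: prey: 54+27-34=47; pred: 21+11-4=28
Step 6: prey: 47+23-39=31; pred: 28+13-5=36
Step 7: prey: 31+15-33=13; pred: 36+11-7=40
Step 8: prey: 13+6-15=4; pred: 40+5-8=37
Max prey = 54 at step 4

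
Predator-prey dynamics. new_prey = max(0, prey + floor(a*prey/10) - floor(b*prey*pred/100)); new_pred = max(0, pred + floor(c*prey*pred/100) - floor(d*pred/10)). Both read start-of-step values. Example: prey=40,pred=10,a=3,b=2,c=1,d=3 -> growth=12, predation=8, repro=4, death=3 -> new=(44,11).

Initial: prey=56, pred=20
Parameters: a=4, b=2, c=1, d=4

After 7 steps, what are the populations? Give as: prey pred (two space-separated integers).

Step 1: prey: 56+22-22=56; pred: 20+11-8=23
Step 2: prey: 56+22-25=53; pred: 23+12-9=26
Step 3: prey: 53+21-27=47; pred: 26+13-10=29
Step 4: prey: 47+18-27=38; pred: 29+13-11=31
Step 5: prey: 38+15-23=30; pred: 31+11-12=30
Step 6: prey: 30+12-18=24; pred: 30+9-12=27
Step 7: prey: 24+9-12=21; pred: 27+6-10=23

Answer: 21 23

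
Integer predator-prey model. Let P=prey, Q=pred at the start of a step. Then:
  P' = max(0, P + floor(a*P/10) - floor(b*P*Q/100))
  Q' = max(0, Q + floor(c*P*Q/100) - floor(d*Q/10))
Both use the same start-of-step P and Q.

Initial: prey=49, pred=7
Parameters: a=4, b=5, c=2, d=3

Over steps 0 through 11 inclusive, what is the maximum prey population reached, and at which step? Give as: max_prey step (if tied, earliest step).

Step 1: prey: 49+19-17=51; pred: 7+6-2=11
Step 2: prey: 51+20-28=43; pred: 11+11-3=19
Step 3: prey: 43+17-40=20; pred: 19+16-5=30
Step 4: prey: 20+8-30=0; pred: 30+12-9=33
Step 5: prey: 0+0-0=0; pred: 33+0-9=24
Step 6: prey: 0+0-0=0; pred: 24+0-7=17
Step 7: prey: 0+0-0=0; pred: 17+0-5=12
Step 8: prey: 0+0-0=0; pred: 12+0-3=9
Step 9: prey: 0+0-0=0; pred: 9+0-2=7
Step 10: prey: 0+0-0=0; pred: 7+0-2=5
Step 11: prey: 0+0-0=0; pred: 5+0-1=4
Max prey = 51 at step 1

Answer: 51 1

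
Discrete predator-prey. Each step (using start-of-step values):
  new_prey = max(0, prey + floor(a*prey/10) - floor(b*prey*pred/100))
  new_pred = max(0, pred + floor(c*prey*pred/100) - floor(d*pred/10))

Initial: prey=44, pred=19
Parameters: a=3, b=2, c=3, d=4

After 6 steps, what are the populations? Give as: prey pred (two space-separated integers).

Answer: 0 20

Derivation:
Step 1: prey: 44+13-16=41; pred: 19+25-7=37
Step 2: prey: 41+12-30=23; pred: 37+45-14=68
Step 3: prey: 23+6-31=0; pred: 68+46-27=87
Step 4: prey: 0+0-0=0; pred: 87+0-34=53
Step 5: prey: 0+0-0=0; pred: 53+0-21=32
Step 6: prey: 0+0-0=0; pred: 32+0-12=20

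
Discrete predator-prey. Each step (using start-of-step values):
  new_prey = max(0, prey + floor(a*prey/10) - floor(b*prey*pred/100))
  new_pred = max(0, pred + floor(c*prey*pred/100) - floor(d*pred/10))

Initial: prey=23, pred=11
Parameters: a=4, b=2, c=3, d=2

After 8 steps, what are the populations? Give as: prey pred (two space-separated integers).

Answer: 0 44

Derivation:
Step 1: prey: 23+9-5=27; pred: 11+7-2=16
Step 2: prey: 27+10-8=29; pred: 16+12-3=25
Step 3: prey: 29+11-14=26; pred: 25+21-5=41
Step 4: prey: 26+10-21=15; pred: 41+31-8=64
Step 5: prey: 15+6-19=2; pred: 64+28-12=80
Step 6: prey: 2+0-3=0; pred: 80+4-16=68
Step 7: prey: 0+0-0=0; pred: 68+0-13=55
Step 8: prey: 0+0-0=0; pred: 55+0-11=44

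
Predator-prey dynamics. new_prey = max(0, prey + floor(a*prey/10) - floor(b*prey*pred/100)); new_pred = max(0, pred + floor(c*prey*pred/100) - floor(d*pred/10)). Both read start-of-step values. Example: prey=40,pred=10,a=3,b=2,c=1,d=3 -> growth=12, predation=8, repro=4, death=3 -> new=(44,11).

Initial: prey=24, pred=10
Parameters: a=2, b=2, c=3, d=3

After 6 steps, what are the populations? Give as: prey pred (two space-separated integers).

Answer: 4 32

Derivation:
Step 1: prey: 24+4-4=24; pred: 10+7-3=14
Step 2: prey: 24+4-6=22; pred: 14+10-4=20
Step 3: prey: 22+4-8=18; pred: 20+13-6=27
Step 4: prey: 18+3-9=12; pred: 27+14-8=33
Step 5: prey: 12+2-7=7; pred: 33+11-9=35
Step 6: prey: 7+1-4=4; pred: 35+7-10=32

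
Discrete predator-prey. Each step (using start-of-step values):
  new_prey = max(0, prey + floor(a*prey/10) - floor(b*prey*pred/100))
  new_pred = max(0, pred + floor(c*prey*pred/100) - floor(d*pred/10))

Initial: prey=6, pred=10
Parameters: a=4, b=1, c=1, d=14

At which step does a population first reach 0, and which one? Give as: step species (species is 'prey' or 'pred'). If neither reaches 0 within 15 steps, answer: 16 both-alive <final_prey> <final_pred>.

Step 1: prey: 6+2-0=8; pred: 10+0-14=0
First extinction: pred at step 1

Answer: 1 pred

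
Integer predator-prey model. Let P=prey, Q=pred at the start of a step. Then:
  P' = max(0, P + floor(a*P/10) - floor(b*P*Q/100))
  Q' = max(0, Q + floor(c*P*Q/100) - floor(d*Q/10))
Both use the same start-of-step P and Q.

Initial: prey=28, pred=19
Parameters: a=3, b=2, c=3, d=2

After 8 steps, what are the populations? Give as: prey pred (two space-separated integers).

Answer: 0 27

Derivation:
Step 1: prey: 28+8-10=26; pred: 19+15-3=31
Step 2: prey: 26+7-16=17; pred: 31+24-6=49
Step 3: prey: 17+5-16=6; pred: 49+24-9=64
Step 4: prey: 6+1-7=0; pred: 64+11-12=63
Step 5: prey: 0+0-0=0; pred: 63+0-12=51
Step 6: prey: 0+0-0=0; pred: 51+0-10=41
Step 7: prey: 0+0-0=0; pred: 41+0-8=33
Step 8: prey: 0+0-0=0; pred: 33+0-6=27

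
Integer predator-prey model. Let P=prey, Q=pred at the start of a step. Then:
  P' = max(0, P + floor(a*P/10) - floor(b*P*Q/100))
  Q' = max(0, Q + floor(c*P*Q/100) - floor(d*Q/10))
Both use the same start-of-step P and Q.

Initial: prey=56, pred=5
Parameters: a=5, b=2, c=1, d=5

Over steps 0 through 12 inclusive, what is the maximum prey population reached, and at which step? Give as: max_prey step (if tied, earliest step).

Answer: 231 5

Derivation:
Step 1: prey: 56+28-5=79; pred: 5+2-2=5
Step 2: prey: 79+39-7=111; pred: 5+3-2=6
Step 3: prey: 111+55-13=153; pred: 6+6-3=9
Step 4: prey: 153+76-27=202; pred: 9+13-4=18
Step 5: prey: 202+101-72=231; pred: 18+36-9=45
Step 6: prey: 231+115-207=139; pred: 45+103-22=126
Step 7: prey: 139+69-350=0; pred: 126+175-63=238
Step 8: prey: 0+0-0=0; pred: 238+0-119=119
Step 9: prey: 0+0-0=0; pred: 119+0-59=60
Step 10: prey: 0+0-0=0; pred: 60+0-30=30
Step 11: prey: 0+0-0=0; pred: 30+0-15=15
Step 12: prey: 0+0-0=0; pred: 15+0-7=8
Max prey = 231 at step 5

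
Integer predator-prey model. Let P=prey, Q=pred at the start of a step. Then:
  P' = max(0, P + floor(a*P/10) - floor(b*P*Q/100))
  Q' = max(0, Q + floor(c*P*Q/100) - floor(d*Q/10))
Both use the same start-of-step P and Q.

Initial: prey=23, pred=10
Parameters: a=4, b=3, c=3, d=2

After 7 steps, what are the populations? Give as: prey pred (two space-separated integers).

Answer: 0 31

Derivation:
Step 1: prey: 23+9-6=26; pred: 10+6-2=14
Step 2: prey: 26+10-10=26; pred: 14+10-2=22
Step 3: prey: 26+10-17=19; pred: 22+17-4=35
Step 4: prey: 19+7-19=7; pred: 35+19-7=47
Step 5: prey: 7+2-9=0; pred: 47+9-9=47
Step 6: prey: 0+0-0=0; pred: 47+0-9=38
Step 7: prey: 0+0-0=0; pred: 38+0-7=31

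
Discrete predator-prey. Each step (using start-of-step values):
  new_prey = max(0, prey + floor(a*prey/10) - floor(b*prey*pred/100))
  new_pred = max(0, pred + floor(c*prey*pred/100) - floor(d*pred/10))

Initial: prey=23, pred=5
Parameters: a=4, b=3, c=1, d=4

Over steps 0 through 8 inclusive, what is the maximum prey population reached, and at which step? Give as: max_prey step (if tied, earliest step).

Answer: 132 8

Derivation:
Step 1: prey: 23+9-3=29; pred: 5+1-2=4
Step 2: prey: 29+11-3=37; pred: 4+1-1=4
Step 3: prey: 37+14-4=47; pred: 4+1-1=4
Step 4: prey: 47+18-5=60; pred: 4+1-1=4
Step 5: prey: 60+24-7=77; pred: 4+2-1=5
Step 6: prey: 77+30-11=96; pred: 5+3-2=6
Step 7: prey: 96+38-17=117; pred: 6+5-2=9
Step 8: prey: 117+46-31=132; pred: 9+10-3=16
Max prey = 132 at step 8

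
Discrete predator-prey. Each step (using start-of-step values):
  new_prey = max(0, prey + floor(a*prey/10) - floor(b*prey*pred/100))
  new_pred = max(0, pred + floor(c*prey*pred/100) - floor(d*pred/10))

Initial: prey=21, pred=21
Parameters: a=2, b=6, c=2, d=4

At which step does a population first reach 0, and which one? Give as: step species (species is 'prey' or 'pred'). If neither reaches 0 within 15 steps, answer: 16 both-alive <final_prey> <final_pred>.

Answer: 1 prey

Derivation:
Step 1: prey: 21+4-26=0; pred: 21+8-8=21
First extinction: prey at step 1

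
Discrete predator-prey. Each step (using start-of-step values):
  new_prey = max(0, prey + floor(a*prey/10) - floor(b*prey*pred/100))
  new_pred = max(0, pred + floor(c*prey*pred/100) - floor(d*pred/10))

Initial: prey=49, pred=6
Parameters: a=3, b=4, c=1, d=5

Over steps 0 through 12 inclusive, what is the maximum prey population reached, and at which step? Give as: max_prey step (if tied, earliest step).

Answer: 74 6

Derivation:
Step 1: prey: 49+14-11=52; pred: 6+2-3=5
Step 2: prey: 52+15-10=57; pred: 5+2-2=5
Step 3: prey: 57+17-11=63; pred: 5+2-2=5
Step 4: prey: 63+18-12=69; pred: 5+3-2=6
Step 5: prey: 69+20-16=73; pred: 6+4-3=7
Step 6: prey: 73+21-20=74; pred: 7+5-3=9
Step 7: prey: 74+22-26=70; pred: 9+6-4=11
Step 8: prey: 70+21-30=61; pred: 11+7-5=13
Step 9: prey: 61+18-31=48; pred: 13+7-6=14
Step 10: prey: 48+14-26=36; pred: 14+6-7=13
Step 11: prey: 36+10-18=28; pred: 13+4-6=11
Step 12: prey: 28+8-12=24; pred: 11+3-5=9
Max prey = 74 at step 6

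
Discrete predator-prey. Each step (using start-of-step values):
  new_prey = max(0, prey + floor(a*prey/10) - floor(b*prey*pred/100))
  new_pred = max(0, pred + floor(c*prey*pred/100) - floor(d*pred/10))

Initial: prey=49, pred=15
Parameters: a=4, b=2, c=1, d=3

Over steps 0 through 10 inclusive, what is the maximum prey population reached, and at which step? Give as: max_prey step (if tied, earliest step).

Step 1: prey: 49+19-14=54; pred: 15+7-4=18
Step 2: prey: 54+21-19=56; pred: 18+9-5=22
Step 3: prey: 56+22-24=54; pred: 22+12-6=28
Step 4: prey: 54+21-30=45; pred: 28+15-8=35
Step 5: prey: 45+18-31=32; pred: 35+15-10=40
Step 6: prey: 32+12-25=19; pred: 40+12-12=40
Step 7: prey: 19+7-15=11; pred: 40+7-12=35
Step 8: prey: 11+4-7=8; pred: 35+3-10=28
Step 9: prey: 8+3-4=7; pred: 28+2-8=22
Step 10: prey: 7+2-3=6; pred: 22+1-6=17
Max prey = 56 at step 2

Answer: 56 2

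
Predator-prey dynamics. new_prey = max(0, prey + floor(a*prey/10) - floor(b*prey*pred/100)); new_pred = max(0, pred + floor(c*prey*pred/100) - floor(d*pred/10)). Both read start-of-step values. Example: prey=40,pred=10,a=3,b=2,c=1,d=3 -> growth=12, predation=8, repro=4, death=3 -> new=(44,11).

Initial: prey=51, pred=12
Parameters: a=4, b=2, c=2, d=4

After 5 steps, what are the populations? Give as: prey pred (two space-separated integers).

Answer: 0 65

Derivation:
Step 1: prey: 51+20-12=59; pred: 12+12-4=20
Step 2: prey: 59+23-23=59; pred: 20+23-8=35
Step 3: prey: 59+23-41=41; pred: 35+41-14=62
Step 4: prey: 41+16-50=7; pred: 62+50-24=88
Step 5: prey: 7+2-12=0; pred: 88+12-35=65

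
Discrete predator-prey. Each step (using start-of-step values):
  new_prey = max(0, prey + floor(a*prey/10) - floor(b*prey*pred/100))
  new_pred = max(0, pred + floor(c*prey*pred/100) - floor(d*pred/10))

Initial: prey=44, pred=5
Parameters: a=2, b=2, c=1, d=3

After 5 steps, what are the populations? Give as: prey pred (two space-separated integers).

Answer: 58 12

Derivation:
Step 1: prey: 44+8-4=48; pred: 5+2-1=6
Step 2: prey: 48+9-5=52; pred: 6+2-1=7
Step 3: prey: 52+10-7=55; pred: 7+3-2=8
Step 4: prey: 55+11-8=58; pred: 8+4-2=10
Step 5: prey: 58+11-11=58; pred: 10+5-3=12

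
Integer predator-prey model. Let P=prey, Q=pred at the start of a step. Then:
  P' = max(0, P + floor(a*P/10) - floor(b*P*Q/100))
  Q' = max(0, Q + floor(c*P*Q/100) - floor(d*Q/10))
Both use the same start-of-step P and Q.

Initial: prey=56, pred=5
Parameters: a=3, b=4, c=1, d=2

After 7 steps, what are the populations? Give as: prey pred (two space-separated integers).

Answer: 3 24

Derivation:
Step 1: prey: 56+16-11=61; pred: 5+2-1=6
Step 2: prey: 61+18-14=65; pred: 6+3-1=8
Step 3: prey: 65+19-20=64; pred: 8+5-1=12
Step 4: prey: 64+19-30=53; pred: 12+7-2=17
Step 5: prey: 53+15-36=32; pred: 17+9-3=23
Step 6: prey: 32+9-29=12; pred: 23+7-4=26
Step 7: prey: 12+3-12=3; pred: 26+3-5=24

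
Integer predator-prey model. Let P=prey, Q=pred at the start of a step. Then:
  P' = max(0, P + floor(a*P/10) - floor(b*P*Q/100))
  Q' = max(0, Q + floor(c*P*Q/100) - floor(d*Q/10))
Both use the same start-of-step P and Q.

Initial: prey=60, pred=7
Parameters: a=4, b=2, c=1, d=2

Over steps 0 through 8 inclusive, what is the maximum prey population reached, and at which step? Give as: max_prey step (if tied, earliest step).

Answer: 100 3

Derivation:
Step 1: prey: 60+24-8=76; pred: 7+4-1=10
Step 2: prey: 76+30-15=91; pred: 10+7-2=15
Step 3: prey: 91+36-27=100; pred: 15+13-3=25
Step 4: prey: 100+40-50=90; pred: 25+25-5=45
Step 5: prey: 90+36-81=45; pred: 45+40-9=76
Step 6: prey: 45+18-68=0; pred: 76+34-15=95
Step 7: prey: 0+0-0=0; pred: 95+0-19=76
Step 8: prey: 0+0-0=0; pred: 76+0-15=61
Max prey = 100 at step 3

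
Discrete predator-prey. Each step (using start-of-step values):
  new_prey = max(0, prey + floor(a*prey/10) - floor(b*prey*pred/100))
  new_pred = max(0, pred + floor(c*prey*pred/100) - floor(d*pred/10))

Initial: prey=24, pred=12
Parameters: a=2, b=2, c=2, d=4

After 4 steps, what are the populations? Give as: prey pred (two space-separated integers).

Step 1: prey: 24+4-5=23; pred: 12+5-4=13
Step 2: prey: 23+4-5=22; pred: 13+5-5=13
Step 3: prey: 22+4-5=21; pred: 13+5-5=13
Step 4: prey: 21+4-5=20; pred: 13+5-5=13

Answer: 20 13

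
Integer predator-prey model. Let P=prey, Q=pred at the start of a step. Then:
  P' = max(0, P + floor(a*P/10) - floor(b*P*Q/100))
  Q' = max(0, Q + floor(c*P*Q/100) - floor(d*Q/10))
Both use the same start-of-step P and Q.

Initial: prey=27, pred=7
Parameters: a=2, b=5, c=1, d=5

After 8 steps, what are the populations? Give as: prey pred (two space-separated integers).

Answer: 42 1

Derivation:
Step 1: prey: 27+5-9=23; pred: 7+1-3=5
Step 2: prey: 23+4-5=22; pred: 5+1-2=4
Step 3: prey: 22+4-4=22; pred: 4+0-2=2
Step 4: prey: 22+4-2=24; pred: 2+0-1=1
Step 5: prey: 24+4-1=27; pred: 1+0-0=1
Step 6: prey: 27+5-1=31; pred: 1+0-0=1
Step 7: prey: 31+6-1=36; pred: 1+0-0=1
Step 8: prey: 36+7-1=42; pred: 1+0-0=1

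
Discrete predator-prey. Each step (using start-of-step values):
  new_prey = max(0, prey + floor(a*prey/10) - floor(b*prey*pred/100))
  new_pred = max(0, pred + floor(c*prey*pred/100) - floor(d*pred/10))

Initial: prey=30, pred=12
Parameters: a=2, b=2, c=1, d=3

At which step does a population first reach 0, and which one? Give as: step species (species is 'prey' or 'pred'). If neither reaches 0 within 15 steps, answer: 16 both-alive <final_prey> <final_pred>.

Step 1: prey: 30+6-7=29; pred: 12+3-3=12
Step 2: prey: 29+5-6=28; pred: 12+3-3=12
Step 3: prey: 28+5-6=27; pred: 12+3-3=12
Step 4: prey: 27+5-6=26; pred: 12+3-3=12
Step 5: prey: 26+5-6=25; pred: 12+3-3=12
Step 6: prey: 25+5-6=24; pred: 12+3-3=12
Step 7: prey: 24+4-5=23; pred: 12+2-3=11
Step 8: prey: 23+4-5=22; pred: 11+2-3=10
Step 9: prey: 22+4-4=22; pred: 10+2-3=9
Step 10: prey: 22+4-3=23; pred: 9+1-2=8
Step 11: prey: 23+4-3=24; pred: 8+1-2=7
Step 12: prey: 24+4-3=25; pred: 7+1-2=6
Step 13: prey: 25+5-3=27; pred: 6+1-1=6
Step 14: prey: 27+5-3=29; pred: 6+1-1=6
Step 15: prey: 29+5-3=31; pred: 6+1-1=6
No extinction within 15 steps

Answer: 16 both-alive 31 6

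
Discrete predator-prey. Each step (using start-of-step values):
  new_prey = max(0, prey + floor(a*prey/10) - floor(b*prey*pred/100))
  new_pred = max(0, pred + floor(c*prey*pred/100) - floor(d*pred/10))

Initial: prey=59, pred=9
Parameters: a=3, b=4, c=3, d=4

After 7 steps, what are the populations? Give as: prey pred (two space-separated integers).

Step 1: prey: 59+17-21=55; pred: 9+15-3=21
Step 2: prey: 55+16-46=25; pred: 21+34-8=47
Step 3: prey: 25+7-47=0; pred: 47+35-18=64
Step 4: prey: 0+0-0=0; pred: 64+0-25=39
Step 5: prey: 0+0-0=0; pred: 39+0-15=24
Step 6: prey: 0+0-0=0; pred: 24+0-9=15
Step 7: prey: 0+0-0=0; pred: 15+0-6=9

Answer: 0 9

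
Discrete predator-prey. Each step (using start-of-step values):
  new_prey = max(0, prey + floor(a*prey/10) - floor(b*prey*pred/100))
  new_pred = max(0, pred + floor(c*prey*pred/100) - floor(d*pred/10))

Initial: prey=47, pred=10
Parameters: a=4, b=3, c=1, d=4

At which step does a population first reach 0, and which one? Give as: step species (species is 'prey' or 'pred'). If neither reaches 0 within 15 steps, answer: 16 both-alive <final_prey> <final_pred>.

Step 1: prey: 47+18-14=51; pred: 10+4-4=10
Step 2: prey: 51+20-15=56; pred: 10+5-4=11
Step 3: prey: 56+22-18=60; pred: 11+6-4=13
Step 4: prey: 60+24-23=61; pred: 13+7-5=15
Step 5: prey: 61+24-27=58; pred: 15+9-6=18
Step 6: prey: 58+23-31=50; pred: 18+10-7=21
Step 7: prey: 50+20-31=39; pred: 21+10-8=23
Step 8: prey: 39+15-26=28; pred: 23+8-9=22
Step 9: prey: 28+11-18=21; pred: 22+6-8=20
Step 10: prey: 21+8-12=17; pred: 20+4-8=16
Step 11: prey: 17+6-8=15; pred: 16+2-6=12
Step 12: prey: 15+6-5=16; pred: 12+1-4=9
Step 13: prey: 16+6-4=18; pred: 9+1-3=7
Step 14: prey: 18+7-3=22; pred: 7+1-2=6
Step 15: prey: 22+8-3=27; pred: 6+1-2=5
No extinction within 15 steps

Answer: 16 both-alive 27 5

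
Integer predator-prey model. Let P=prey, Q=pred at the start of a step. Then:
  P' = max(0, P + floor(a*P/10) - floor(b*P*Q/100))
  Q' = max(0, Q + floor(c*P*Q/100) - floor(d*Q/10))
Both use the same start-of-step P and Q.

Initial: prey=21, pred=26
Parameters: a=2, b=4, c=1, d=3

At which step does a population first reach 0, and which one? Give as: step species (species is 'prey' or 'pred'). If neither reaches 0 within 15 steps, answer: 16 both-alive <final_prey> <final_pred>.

Step 1: prey: 21+4-21=4; pred: 26+5-7=24
Step 2: prey: 4+0-3=1; pred: 24+0-7=17
Step 3: prey: 1+0-0=1; pred: 17+0-5=12
Step 4: prey: 1+0-0=1; pred: 12+0-3=9
Step 5: prey: 1+0-0=1; pred: 9+0-2=7
Step 6: prey: 1+0-0=1; pred: 7+0-2=5
Step 7: prey: 1+0-0=1; pred: 5+0-1=4
Step 8: prey: 1+0-0=1; pred: 4+0-1=3
Step 9: prey: 1+0-0=1; pred: 3+0-0=3
Steps 10-15: state stable at prey=1, pred=3 (no change)
No extinction within 15 steps

Answer: 16 both-alive 1 3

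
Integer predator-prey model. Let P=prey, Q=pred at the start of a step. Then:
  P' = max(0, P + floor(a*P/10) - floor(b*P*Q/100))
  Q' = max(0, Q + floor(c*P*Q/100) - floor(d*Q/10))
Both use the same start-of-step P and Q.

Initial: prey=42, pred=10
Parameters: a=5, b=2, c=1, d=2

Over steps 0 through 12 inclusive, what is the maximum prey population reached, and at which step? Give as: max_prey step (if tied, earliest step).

Step 1: prey: 42+21-8=55; pred: 10+4-2=12
Step 2: prey: 55+27-13=69; pred: 12+6-2=16
Step 3: prey: 69+34-22=81; pred: 16+11-3=24
Step 4: prey: 81+40-38=83; pred: 24+19-4=39
Step 5: prey: 83+41-64=60; pred: 39+32-7=64
Step 6: prey: 60+30-76=14; pred: 64+38-12=90
Step 7: prey: 14+7-25=0; pred: 90+12-18=84
Step 8: prey: 0+0-0=0; pred: 84+0-16=68
Step 9: prey: 0+0-0=0; pred: 68+0-13=55
Step 10: prey: 0+0-0=0; pred: 55+0-11=44
Step 11: prey: 0+0-0=0; pred: 44+0-8=36
Step 12: prey: 0+0-0=0; pred: 36+0-7=29
Max prey = 83 at step 4

Answer: 83 4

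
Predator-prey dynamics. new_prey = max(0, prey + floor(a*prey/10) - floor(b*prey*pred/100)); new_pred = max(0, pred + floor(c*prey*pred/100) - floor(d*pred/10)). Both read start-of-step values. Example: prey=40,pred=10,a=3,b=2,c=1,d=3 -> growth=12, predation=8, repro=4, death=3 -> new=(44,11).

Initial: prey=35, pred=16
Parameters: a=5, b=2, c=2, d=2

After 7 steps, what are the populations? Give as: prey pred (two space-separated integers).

Step 1: prey: 35+17-11=41; pred: 16+11-3=24
Step 2: prey: 41+20-19=42; pred: 24+19-4=39
Step 3: prey: 42+21-32=31; pred: 39+32-7=64
Step 4: prey: 31+15-39=7; pred: 64+39-12=91
Step 5: prey: 7+3-12=0; pred: 91+12-18=85
Step 6: prey: 0+0-0=0; pred: 85+0-17=68
Step 7: prey: 0+0-0=0; pred: 68+0-13=55

Answer: 0 55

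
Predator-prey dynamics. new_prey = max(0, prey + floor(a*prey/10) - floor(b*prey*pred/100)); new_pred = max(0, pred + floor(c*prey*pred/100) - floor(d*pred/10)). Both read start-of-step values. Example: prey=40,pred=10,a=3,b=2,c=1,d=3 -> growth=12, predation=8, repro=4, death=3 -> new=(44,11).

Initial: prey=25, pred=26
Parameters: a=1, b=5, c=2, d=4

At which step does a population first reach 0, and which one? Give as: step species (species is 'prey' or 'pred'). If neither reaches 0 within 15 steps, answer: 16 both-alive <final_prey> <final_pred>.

Answer: 1 prey

Derivation:
Step 1: prey: 25+2-32=0; pred: 26+13-10=29
First extinction: prey at step 1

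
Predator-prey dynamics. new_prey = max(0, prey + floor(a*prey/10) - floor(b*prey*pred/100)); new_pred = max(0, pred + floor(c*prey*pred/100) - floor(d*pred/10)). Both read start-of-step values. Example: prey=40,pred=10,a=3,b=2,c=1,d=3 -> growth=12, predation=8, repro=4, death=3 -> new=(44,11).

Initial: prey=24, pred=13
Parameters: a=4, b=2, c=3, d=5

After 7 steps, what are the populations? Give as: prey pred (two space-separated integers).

Answer: 4 34

Derivation:
Step 1: prey: 24+9-6=27; pred: 13+9-6=16
Step 2: prey: 27+10-8=29; pred: 16+12-8=20
Step 3: prey: 29+11-11=29; pred: 20+17-10=27
Step 4: prey: 29+11-15=25; pred: 27+23-13=37
Step 5: prey: 25+10-18=17; pred: 37+27-18=46
Step 6: prey: 17+6-15=8; pred: 46+23-23=46
Step 7: prey: 8+3-7=4; pred: 46+11-23=34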